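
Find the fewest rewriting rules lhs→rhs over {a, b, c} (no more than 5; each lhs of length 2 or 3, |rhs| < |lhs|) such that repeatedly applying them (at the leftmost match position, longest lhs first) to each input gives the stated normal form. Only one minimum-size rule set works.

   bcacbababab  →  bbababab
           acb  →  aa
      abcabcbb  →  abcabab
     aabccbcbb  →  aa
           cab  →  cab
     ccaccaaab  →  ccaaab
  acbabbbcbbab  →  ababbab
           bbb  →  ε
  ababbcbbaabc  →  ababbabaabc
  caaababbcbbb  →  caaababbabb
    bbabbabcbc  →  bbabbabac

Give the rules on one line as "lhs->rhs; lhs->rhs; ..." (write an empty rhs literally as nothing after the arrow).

  | bcacbababab => bbababab
  | acb => aa
  | abcabcbb => abcabab
  | aabccbcbb => aabcacbb => aabbb => aa

aac->ba; bbb->; cac->; cb->a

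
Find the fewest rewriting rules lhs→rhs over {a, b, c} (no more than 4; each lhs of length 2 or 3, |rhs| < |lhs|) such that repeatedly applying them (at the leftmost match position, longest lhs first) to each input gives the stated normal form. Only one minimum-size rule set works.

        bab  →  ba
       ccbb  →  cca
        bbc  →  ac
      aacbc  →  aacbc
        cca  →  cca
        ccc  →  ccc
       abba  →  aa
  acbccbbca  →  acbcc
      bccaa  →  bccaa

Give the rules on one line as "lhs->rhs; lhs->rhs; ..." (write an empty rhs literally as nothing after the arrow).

  | bab => ba
  | ccbb => cca
  | bbc => ac
  | aacbc

ab->a; aca->; bb->a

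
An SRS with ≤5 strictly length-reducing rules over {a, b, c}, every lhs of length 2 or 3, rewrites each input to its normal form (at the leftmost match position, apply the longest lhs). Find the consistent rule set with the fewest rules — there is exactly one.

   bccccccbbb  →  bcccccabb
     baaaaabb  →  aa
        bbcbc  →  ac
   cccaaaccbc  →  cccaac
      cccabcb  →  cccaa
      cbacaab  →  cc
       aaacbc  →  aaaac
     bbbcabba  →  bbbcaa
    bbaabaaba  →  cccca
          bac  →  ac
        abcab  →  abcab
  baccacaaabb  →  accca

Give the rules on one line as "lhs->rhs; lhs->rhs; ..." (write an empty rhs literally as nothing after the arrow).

aab->cc; aca->; ba->a; cb->a

  | bccccccbbb => bcccccabb
  | baaaaabb => aaaaabb => aaaccb => aaaca => aa
  | bbcbc => bbac => bac => ac
  | cccaaaccbc => cccaaacac => cccaac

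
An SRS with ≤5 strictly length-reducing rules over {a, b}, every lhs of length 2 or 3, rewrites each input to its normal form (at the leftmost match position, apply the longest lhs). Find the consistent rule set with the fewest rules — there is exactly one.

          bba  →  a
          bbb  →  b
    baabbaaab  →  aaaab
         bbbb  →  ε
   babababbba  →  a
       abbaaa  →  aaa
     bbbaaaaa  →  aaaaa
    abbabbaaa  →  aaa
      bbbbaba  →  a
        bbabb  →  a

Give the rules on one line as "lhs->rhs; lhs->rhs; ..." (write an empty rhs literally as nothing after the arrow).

aba->a; ba->a; bb->; bba->ba

  | bba => ba => a
  | bbb => b
  | baabbaaab => aabbaaab => aabaaab => aaaab
  | bbbb => bb => ε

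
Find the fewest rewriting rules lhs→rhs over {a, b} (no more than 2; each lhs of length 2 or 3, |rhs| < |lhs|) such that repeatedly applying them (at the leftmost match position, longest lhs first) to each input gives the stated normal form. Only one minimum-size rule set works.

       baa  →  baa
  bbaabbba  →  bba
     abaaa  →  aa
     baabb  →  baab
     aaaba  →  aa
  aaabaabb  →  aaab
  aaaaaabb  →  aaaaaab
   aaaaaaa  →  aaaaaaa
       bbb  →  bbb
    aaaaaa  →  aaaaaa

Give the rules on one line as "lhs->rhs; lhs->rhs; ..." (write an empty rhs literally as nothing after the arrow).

  | baa
  | bbaabbba => bbaabba => bbaaba => bba
  | abaaa => aa
  | baabb => baab

aba->; abb->ab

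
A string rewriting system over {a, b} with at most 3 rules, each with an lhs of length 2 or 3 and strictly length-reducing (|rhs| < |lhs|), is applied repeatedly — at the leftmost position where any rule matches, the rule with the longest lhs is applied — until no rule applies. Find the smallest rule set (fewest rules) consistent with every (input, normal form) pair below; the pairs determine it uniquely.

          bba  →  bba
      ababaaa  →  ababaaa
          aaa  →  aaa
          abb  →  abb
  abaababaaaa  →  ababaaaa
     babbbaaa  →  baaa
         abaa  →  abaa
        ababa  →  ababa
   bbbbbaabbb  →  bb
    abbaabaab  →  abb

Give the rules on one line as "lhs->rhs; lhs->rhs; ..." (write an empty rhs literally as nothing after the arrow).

  | bba
  | ababaaa
  | aaa
  | abb

aab->; bbb->ab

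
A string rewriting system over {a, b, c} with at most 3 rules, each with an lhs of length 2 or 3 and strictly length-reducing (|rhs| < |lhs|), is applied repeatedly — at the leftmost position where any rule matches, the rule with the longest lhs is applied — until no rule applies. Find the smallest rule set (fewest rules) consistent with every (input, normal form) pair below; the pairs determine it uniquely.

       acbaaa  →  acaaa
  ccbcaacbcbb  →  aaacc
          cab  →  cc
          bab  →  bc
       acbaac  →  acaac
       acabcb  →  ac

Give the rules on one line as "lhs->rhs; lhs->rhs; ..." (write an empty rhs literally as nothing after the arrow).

ab->c; cb->c; ccc->a

  | acbaaa => acaaa
  | ccbcaacbcbb => cccaacbcbb => aaacbcbb => aaaccbb => aaaccb => aaacc
  | cab => cc
  | bab => bc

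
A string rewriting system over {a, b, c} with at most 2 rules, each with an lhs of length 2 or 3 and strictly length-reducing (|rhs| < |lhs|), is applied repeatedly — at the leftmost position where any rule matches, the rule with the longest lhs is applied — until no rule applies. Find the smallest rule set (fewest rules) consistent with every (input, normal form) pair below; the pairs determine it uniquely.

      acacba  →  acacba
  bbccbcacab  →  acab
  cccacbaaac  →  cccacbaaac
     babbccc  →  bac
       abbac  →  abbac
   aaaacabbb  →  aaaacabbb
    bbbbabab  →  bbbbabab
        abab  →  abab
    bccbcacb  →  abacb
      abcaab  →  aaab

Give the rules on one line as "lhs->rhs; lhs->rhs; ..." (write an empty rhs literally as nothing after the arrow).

bc->; cbc->ab

  | acacba
  | bbccbcacab => bcbcacab => bcacab => acab
  | cccacbaaac
  | babbccc => babcc => bac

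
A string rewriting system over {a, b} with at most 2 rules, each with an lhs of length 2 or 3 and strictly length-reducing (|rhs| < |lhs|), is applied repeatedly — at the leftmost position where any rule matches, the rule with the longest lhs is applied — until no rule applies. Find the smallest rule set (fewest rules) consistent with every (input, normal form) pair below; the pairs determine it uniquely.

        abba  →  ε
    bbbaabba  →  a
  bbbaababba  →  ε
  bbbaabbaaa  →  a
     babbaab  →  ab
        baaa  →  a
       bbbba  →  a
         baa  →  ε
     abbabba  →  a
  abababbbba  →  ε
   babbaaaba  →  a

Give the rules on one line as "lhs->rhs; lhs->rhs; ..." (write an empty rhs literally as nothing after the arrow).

  | abba => aba => aa => ε
  | bbbaabba => bbaabba => baabba => aabba => bba => ba => a
  | bbbaababba => bbaababba => baababba => aababba => babba => abba => aba => aa => ε
  | bbbaabbaaa => bbaabbaaa => baabbaaa => aabbaaa => bbaaa => baaa => aaa => a

aa->; ba->a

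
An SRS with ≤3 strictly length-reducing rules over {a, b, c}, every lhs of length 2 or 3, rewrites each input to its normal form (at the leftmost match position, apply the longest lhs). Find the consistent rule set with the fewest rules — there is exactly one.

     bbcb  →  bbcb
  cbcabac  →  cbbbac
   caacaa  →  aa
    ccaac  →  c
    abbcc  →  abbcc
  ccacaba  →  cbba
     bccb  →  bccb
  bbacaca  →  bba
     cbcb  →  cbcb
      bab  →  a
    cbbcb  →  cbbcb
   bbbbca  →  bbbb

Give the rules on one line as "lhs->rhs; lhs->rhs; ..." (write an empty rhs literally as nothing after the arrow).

  | bbcb
  | cbcabac => cbbbac
  | caacaa => acaa => aa
  | ccaac => cac => c

bab->a; ca->; cab->bb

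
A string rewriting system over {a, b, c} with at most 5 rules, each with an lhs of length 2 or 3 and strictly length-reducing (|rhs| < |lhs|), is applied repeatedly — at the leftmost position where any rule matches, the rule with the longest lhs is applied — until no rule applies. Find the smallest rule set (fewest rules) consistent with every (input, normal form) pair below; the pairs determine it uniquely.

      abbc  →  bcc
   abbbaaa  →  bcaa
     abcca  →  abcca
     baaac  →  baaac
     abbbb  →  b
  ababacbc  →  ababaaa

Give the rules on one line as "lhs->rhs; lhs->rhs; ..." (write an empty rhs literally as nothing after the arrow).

abb->bc; cba->c; cbb->; cbc->aa

  | abbc => bcc
  | abbbaaa => bcbaaa => bcaa
  | abcca
  | baaac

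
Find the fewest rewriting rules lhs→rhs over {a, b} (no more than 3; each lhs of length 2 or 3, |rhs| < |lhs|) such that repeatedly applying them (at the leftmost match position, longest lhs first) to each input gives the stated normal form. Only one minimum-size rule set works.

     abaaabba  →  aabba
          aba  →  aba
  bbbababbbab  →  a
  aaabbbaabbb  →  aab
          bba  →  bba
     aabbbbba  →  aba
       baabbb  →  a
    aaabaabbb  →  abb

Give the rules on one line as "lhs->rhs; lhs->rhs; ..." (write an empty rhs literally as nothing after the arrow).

aaa->bb; bbb->a

  | abaaabba => abbbbba => aabba
  | aba
  | bbbababbbab => aababbbab => aabaaab => aabbbb => aaab => bbb => a
  | aaabbbaabbb => bbbbbaabbb => abbaabbb => abbaaa => abbbb => aab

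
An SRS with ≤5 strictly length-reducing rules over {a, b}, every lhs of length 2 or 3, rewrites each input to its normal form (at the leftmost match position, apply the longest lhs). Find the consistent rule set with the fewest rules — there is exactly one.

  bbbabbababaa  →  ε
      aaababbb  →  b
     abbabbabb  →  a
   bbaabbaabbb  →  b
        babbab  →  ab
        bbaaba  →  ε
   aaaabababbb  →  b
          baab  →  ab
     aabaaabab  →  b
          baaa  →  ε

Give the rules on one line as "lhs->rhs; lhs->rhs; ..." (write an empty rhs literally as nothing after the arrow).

  | bbbabbababaa => babbababaa => bbababaa => ababaa => abaa => aa => ε
  | aaababbb => aababbb => babbb => bbb => b
  | abbabbabb => aabbabb => bbabb => abb => a
  | bbaabbaabbb => aabbaabbb => bbaabbb => aabbb => bbb => b

aa->; aaa->aa; ba->; bb->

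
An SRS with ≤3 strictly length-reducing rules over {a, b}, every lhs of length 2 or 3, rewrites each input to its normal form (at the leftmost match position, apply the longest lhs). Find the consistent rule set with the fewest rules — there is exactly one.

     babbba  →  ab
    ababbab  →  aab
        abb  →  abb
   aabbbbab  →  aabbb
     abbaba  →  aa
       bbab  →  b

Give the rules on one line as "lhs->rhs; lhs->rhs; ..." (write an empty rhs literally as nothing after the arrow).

ba->a; bba->

  | babbba => abbba => ab
  | ababbab => aabbab => aab
  | abb
  | aabbbbab => aabbb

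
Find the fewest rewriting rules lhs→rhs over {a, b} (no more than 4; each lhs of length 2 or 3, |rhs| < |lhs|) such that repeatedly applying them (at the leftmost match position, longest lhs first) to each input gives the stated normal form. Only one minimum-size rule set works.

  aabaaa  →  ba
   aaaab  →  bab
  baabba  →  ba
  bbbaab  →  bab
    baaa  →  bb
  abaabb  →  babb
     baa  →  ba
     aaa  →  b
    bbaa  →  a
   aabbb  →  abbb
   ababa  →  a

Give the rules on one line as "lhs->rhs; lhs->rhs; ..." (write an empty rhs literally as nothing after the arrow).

aa->a; aaa->b; aba->b; bba->a

  | aabaaa => abaaa => baa => ba
  | aaaab => bab
  | baabba => babba => baa => ba
  | bbbaab => baab => bab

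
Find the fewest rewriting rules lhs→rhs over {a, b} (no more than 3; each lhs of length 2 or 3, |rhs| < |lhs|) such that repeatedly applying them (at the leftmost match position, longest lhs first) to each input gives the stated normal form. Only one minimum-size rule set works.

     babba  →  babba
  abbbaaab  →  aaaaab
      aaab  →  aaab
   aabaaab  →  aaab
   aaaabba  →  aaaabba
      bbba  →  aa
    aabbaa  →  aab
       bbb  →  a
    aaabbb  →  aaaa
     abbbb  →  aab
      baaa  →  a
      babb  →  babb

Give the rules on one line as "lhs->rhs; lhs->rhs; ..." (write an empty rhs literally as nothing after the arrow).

baa->; bbb->a

  | babba
  | abbbaaab => aaaaab
  | aaab
  | aabaaab => aaab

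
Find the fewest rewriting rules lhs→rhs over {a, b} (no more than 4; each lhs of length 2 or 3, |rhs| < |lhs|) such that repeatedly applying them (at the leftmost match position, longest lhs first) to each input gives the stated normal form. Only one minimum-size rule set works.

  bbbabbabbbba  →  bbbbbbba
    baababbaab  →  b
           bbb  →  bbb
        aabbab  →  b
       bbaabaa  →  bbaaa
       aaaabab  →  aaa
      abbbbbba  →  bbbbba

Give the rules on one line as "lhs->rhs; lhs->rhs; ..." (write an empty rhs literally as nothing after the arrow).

  | bbbabbabbbba => bbbbabbbba => bbbbbbba
  | baababbaab => baabbaab => babaab => bab => b
  | bbb
  | aabbab => abab => b

aab->a; ab->; aba->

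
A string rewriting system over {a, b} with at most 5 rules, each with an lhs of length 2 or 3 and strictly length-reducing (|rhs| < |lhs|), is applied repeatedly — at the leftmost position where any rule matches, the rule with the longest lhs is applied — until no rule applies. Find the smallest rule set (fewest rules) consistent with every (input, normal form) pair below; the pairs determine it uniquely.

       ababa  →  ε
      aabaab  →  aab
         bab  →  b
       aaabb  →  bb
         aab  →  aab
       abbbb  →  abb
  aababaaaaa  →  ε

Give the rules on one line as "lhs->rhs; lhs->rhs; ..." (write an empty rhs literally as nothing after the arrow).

  | ababa => ba => ε
  | aabaab => aab
  | bab => b
  | aaabb => bbb => bb

aaa->b; aba->; ba->; bbb->bb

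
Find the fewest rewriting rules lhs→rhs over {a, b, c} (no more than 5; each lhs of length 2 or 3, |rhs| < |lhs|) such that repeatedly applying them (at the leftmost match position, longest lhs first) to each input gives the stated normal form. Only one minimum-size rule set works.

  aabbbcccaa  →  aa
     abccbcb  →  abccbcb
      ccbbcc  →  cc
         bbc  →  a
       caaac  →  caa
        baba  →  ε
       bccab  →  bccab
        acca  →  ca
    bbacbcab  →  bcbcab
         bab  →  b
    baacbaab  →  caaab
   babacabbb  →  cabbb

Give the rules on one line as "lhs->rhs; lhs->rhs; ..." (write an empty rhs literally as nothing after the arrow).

ac->; acb->ca; ba->; bbc->a

  | aabbbcccaa => aabaccaa => aaccaa => acaa => aa
  | abccbcb
  | ccbbcc => ccac => cc
  | bbc => a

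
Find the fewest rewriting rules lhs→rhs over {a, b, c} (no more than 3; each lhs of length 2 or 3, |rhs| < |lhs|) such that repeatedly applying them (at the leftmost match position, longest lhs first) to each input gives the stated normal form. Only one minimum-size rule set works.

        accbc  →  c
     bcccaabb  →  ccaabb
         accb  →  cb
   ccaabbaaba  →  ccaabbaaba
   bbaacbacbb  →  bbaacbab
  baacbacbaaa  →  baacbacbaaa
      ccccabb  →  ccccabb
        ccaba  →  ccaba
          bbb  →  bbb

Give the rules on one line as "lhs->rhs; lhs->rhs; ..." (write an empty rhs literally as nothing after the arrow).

acc->c; bc->; cbb->b

  | accbc => cbc => c
  | bcccaabb => ccaabb
  | accb => cb
  | ccaabbaaba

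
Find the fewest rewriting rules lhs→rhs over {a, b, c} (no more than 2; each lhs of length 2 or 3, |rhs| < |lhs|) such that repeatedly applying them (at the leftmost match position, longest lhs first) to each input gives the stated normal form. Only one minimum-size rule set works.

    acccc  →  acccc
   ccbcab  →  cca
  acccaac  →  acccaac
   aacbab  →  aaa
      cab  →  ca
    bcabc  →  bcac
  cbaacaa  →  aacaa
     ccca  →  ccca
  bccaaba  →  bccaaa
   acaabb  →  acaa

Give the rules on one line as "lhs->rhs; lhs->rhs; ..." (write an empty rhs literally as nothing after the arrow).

ab->a; cb->

  | acccc
  | ccbcab => ccab => cca
  | acccaac
  | aacbab => aaab => aaa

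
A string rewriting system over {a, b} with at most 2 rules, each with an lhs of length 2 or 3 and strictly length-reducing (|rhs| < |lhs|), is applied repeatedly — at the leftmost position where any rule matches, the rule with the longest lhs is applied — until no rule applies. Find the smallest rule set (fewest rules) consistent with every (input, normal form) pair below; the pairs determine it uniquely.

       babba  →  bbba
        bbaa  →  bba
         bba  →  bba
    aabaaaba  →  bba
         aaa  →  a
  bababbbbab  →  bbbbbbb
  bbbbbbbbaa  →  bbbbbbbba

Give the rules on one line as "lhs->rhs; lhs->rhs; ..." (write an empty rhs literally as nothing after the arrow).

  | babba => bbba
  | bbaa => bba
  | bba
  | aabaaaba => abaaaba => baaaba => baaba => baba => bba

aa->a; ab->b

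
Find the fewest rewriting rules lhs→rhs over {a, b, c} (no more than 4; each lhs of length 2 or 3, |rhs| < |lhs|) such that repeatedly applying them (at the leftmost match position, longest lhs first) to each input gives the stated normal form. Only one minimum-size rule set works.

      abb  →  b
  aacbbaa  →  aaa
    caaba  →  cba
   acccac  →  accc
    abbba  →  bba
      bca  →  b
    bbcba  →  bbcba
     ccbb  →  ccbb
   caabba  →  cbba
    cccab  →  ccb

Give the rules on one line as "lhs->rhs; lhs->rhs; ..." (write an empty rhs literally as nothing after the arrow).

  | abb => b
  | aacbbaa => aabaa => aaa
  | caaba => cba
  | acccac => accc

ab->; acb->a; ca->; caa->c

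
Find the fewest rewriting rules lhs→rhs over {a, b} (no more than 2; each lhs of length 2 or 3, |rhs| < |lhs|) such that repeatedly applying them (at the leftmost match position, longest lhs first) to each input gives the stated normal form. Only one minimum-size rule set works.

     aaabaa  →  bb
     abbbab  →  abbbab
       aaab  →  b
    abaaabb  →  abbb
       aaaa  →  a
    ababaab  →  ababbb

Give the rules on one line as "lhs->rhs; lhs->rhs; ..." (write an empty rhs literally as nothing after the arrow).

  | aaabaa => baa => bb
  | abbbab
  | aaab => b
  | abaaabb => abbb

aa->b; aaa->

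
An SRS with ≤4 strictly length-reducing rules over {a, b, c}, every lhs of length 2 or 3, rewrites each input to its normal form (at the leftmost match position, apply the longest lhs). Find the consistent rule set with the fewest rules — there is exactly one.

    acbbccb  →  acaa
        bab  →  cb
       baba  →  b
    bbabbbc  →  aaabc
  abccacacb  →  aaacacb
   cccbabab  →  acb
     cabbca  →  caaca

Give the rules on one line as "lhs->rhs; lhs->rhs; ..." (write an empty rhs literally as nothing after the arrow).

  | acbbccb => acaccb => acabb => acaa
  | bab => cb
  | baba => cba => cc => b
  | bbabbbc => aabbbc => aaabc

ba->c; bb->a; cc->b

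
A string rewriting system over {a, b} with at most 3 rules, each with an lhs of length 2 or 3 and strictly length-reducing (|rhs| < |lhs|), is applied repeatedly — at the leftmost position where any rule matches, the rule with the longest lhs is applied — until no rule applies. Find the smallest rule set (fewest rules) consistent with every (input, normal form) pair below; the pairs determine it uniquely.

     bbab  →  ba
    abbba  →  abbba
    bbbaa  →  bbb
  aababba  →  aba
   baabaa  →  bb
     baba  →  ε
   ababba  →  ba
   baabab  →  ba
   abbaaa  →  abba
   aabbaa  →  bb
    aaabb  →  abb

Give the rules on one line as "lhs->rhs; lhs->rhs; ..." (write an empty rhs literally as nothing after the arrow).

aa->; bab->a

  | bbab => ba
  | abbba
  | bbbaa => bbb
  | aababba => babba => aba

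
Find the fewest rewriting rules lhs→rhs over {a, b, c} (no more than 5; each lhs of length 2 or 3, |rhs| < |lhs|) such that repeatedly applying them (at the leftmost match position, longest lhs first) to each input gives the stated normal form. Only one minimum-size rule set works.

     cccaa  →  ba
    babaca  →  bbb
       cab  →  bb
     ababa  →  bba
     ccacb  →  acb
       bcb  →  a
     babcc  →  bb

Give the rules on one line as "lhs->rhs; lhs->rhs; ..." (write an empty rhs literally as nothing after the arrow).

  | cccaa => caa => ba
  | babaca => bbaca => bbab => bbb
  | cab => bb
  | ababa => baba => bba

ab->b; bcb->a; ca->b; cc->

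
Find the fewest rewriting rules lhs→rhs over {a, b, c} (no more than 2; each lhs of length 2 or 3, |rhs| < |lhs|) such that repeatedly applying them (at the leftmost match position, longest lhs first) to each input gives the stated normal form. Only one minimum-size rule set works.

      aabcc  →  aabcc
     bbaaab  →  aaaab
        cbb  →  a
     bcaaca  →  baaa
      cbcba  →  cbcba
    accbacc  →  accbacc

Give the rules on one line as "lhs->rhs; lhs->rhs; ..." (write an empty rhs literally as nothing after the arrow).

bb->a; ca->a

  | aabcc
  | bbaaab => aaaab
  | cbb => ca => a
  | bcaaca => baaca => baaa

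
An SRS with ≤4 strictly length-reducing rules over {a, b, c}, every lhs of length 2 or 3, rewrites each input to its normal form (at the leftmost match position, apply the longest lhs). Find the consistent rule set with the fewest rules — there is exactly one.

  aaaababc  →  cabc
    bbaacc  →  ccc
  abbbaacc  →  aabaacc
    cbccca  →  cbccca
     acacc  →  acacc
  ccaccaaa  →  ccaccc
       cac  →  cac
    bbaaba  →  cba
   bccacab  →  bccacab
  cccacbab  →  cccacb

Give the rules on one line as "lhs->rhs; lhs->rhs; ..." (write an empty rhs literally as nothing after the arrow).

aaa->c; bab->b; bb->a

  | aaaababc => cababc => cabc
  | bbaacc => aaacc => ccc
  | abbbaacc => aabaacc
  | cbccca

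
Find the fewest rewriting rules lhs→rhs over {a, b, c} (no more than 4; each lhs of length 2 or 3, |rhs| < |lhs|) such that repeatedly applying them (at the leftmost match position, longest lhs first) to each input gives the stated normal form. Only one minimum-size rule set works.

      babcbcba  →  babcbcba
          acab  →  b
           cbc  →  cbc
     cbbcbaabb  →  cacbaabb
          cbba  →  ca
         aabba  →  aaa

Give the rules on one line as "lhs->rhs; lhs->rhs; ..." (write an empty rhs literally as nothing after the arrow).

aca->; bba->a; bbc->ac

  | babcbcba
  | acab => b
  | cbc
  | cbbcbaabb => cacbaabb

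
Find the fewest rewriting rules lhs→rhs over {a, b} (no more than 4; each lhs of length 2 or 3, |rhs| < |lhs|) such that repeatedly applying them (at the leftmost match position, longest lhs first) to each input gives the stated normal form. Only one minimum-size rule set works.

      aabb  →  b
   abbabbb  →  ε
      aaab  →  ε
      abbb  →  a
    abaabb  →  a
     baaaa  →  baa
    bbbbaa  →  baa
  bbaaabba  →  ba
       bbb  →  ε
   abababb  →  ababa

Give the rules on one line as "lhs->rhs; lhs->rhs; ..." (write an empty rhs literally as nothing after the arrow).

  | aabb => b
  | abbabbb => aabbb => bb => ε
  | aaab => aab => ε
  | abbb => a

aaa->aa; aab->; bb->; bbb->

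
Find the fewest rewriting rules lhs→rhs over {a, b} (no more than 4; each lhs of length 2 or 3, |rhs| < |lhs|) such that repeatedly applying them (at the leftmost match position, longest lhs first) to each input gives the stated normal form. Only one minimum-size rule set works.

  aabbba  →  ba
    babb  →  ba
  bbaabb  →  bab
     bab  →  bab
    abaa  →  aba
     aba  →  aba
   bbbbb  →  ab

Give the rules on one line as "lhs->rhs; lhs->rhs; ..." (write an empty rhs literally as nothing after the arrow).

aa->a; aab->ba; abb->a; bb->a

  | aabbba => babba => baa => ba
  | babb => ba
  | bbaabb => aaabb => aabb => bab
  | bab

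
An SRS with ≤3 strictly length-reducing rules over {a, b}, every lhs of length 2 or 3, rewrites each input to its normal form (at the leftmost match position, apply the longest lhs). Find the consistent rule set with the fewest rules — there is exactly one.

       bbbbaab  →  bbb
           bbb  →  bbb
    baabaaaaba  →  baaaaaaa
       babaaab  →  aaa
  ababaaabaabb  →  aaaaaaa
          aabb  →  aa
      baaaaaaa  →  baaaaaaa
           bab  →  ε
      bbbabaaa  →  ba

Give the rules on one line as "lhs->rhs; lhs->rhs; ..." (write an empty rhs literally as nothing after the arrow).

  | bbbbaab => bbbab => bbb
  | bbb
  | baabaaaaba => baaaaaaba => baaaaaaa
  | babaaab => aaab => aaa

ab->a; bab->; bba->b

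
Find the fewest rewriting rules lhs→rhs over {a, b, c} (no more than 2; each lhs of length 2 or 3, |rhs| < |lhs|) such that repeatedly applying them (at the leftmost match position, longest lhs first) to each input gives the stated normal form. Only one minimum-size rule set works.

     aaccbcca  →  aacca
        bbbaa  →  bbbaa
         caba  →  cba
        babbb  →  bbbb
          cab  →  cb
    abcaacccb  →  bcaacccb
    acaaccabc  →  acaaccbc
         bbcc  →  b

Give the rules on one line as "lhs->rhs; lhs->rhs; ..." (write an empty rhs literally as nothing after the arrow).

ab->b; bcc->

  | aaccbcca => aacca
  | bbbaa
  | caba => cba
  | babbb => bbbb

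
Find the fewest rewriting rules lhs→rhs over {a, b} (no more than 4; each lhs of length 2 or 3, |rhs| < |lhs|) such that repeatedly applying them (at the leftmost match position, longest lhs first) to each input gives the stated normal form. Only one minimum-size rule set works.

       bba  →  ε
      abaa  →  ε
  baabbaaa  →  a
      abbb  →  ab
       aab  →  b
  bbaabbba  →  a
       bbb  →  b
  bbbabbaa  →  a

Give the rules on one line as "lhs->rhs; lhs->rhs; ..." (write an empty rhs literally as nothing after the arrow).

  | bba => ba => ε
  | abaa => aa => ε
  | baabbaaa => abbaaa => abaaa => aaa => a
  | abbb => abb => ab

aa->; ba->; bb->b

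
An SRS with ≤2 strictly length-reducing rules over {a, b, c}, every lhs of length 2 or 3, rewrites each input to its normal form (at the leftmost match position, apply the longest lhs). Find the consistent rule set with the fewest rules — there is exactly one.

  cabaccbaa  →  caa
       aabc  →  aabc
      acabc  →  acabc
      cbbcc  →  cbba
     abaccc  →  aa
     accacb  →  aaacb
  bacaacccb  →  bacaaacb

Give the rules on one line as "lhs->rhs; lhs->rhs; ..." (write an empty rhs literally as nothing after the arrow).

  | cabaccbaa => cabaabaa => cacbaa => cacc => caa
  | aabc
  | acabc
  | cbbcc => cbba

baa->c; cc->a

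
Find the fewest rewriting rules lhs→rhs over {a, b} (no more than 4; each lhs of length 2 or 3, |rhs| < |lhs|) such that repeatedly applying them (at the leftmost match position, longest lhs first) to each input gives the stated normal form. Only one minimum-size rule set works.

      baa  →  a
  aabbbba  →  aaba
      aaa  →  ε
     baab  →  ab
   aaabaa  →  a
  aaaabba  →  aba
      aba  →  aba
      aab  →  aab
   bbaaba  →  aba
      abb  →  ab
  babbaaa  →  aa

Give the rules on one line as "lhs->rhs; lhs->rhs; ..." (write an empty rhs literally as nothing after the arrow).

  | baa => a
  | aabbbba => aabbba => aabba => aaba
  | aaa => ε
  | baab => ab

aaa->; baa->a; bb->b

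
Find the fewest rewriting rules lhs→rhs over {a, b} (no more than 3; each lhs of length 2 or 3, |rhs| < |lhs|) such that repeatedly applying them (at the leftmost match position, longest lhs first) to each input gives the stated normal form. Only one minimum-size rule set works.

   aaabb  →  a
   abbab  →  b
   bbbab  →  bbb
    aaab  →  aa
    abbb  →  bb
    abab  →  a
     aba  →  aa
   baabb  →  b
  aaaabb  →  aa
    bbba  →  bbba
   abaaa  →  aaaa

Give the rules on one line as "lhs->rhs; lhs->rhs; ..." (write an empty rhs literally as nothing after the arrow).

ab->; aba->aa

  | aaabb => aab => a
  | abbab => bab => b
  | bbbab => bbb
  | aaab => aa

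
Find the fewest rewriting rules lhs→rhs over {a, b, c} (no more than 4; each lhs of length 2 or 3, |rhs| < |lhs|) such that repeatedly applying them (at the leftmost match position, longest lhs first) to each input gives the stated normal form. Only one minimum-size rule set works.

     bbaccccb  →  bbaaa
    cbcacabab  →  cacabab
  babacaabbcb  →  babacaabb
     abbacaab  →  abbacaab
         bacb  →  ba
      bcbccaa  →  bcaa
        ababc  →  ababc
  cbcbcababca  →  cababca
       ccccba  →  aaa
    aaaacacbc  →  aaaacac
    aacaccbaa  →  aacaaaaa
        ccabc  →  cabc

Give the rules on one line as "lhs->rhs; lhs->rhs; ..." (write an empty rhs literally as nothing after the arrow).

cb->; cc->c; ccb->aa

  | bbaccccb => bbacccb => bbaccb => bbaaa
  | cbcacabab => cacabab
  | babacaabbcb => babacaabb
  | abbacaab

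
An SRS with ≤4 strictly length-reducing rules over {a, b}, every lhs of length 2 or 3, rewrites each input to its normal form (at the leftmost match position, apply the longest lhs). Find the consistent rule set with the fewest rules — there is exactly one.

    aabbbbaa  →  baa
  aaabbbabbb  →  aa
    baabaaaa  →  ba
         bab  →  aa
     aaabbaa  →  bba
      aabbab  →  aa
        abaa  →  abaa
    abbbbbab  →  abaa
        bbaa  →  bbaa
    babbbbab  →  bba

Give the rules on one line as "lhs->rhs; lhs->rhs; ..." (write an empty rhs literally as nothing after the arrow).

aaa->ba; aab->ba; bab->aa; bbb->

  | aabbbbaa => babbbaa => aabbaa => babaa => aaaa => baa
  | aaabbbabbb => babbbabbb => aabbabbb => bababbb => aaabbb => babbb => aabb => bab => aa
  | baabaaaa => bbaaaaa => bbbaaa => aaa => ba
  | bab => aa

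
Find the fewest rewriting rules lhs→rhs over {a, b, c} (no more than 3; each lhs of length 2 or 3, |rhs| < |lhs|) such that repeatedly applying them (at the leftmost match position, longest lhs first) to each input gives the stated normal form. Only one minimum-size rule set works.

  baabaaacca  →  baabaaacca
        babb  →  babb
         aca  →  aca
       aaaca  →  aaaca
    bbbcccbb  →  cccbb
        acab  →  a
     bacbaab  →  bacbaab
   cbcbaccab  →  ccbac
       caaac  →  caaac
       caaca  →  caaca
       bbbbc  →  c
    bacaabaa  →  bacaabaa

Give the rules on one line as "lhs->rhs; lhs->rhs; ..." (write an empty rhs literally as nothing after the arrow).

bc->c; cab->

  | baabaaacca
  | babb
  | aca
  | aaaca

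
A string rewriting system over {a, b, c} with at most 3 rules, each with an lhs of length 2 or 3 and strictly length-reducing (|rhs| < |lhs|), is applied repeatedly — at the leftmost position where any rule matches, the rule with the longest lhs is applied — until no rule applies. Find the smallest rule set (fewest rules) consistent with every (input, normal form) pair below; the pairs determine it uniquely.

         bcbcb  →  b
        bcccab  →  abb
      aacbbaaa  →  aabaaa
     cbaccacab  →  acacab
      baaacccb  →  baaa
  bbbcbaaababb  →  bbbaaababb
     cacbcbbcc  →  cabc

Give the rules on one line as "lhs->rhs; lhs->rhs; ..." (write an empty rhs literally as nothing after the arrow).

bca->ab; cb->; cc->c

  | bcbcb => bcb => b
  | bcccab => bccab => bcab => abb
  | aacbbaaa => aabaaa
  | cbaccacab => accacab => acacab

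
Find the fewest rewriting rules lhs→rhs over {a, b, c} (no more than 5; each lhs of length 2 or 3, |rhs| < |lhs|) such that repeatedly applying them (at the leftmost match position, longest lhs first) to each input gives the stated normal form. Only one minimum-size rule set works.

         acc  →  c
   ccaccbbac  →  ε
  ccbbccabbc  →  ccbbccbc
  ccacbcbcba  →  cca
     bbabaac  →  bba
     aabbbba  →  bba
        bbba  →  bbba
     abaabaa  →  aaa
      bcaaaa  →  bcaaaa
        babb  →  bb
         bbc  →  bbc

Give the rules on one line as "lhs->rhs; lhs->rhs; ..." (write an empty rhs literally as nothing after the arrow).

ab->; ac->; bcb->aa; ccc->aa

  | acc => c
  | ccaccbbac => cccbbac => aabbac => abac => ac => ε
  | ccbbccabbc => ccbbccbc
  | ccacbcbcba => ccbcbcba => ccaacba => ccaba => cca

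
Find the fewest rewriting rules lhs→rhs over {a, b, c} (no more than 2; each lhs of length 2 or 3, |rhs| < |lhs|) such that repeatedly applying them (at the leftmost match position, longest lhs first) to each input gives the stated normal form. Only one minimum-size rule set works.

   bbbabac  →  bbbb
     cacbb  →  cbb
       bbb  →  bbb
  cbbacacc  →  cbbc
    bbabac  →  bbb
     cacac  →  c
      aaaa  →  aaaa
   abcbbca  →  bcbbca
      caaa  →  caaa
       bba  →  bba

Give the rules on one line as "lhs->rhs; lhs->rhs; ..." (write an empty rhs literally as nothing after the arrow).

  | bbbabac => bbbbac => bbbb
  | cacbb => cbb
  | bbb
  | cbbacacc => cbbacc => cbbc

ab->b; ac->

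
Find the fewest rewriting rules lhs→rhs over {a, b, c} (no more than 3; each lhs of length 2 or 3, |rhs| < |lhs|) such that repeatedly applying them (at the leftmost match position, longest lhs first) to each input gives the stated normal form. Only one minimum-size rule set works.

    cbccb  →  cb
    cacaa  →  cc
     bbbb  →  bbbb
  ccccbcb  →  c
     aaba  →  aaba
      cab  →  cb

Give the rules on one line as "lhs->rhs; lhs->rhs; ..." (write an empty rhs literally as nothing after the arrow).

ca->c; ccb->

  | cbccb => cb
  | cacaa => ccaa => cca => cc
  | bbbb
  | ccccbcb => cccb => c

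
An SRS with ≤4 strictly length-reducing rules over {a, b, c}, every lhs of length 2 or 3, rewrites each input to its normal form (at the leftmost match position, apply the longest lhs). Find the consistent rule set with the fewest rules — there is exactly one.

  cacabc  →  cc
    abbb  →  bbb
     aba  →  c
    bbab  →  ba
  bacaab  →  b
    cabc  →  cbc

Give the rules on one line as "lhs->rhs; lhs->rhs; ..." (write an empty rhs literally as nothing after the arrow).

  | cacabc => cacbc => cc
  | abbb => bbb
  | aba => c
  | bbab => ba

ab->b; aba->c; acb->; bab->a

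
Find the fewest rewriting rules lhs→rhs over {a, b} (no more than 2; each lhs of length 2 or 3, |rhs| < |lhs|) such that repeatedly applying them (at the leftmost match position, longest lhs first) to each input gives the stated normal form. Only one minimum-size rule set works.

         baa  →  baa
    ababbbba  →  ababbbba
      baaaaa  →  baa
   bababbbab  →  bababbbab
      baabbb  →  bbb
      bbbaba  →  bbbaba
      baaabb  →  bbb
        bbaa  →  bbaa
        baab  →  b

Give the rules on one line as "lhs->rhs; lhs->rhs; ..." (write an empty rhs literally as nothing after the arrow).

aaa->; aab->

  | baa
  | ababbbba
  | baaaaa => baa
  | bababbbab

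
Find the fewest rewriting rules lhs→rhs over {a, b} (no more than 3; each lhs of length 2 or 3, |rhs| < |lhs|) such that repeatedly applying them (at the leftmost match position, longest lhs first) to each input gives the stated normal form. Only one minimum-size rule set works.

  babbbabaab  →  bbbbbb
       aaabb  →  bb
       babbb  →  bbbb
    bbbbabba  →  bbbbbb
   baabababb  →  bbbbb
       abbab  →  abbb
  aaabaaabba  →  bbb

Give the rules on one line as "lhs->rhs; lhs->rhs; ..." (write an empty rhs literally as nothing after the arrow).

aaa->; ba->b

  | babbbabaab => bbbbabaab => bbbbbaab => bbbbbab => bbbbbb
  | aaabb => bb
  | babbb => bbbb
  | bbbbabba => bbbbbba => bbbbbb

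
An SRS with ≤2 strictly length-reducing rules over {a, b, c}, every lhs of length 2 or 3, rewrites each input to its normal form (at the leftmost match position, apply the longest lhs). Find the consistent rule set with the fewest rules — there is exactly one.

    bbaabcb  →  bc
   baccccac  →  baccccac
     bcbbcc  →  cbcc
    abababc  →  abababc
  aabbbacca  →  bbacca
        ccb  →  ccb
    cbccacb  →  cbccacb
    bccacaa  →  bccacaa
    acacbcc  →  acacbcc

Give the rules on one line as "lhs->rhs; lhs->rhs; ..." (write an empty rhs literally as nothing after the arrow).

  | bbaabcb => bbcb => bc
  | baccccac
  | bcbbcc => cbcc
  | abababc

aab->; bcb->c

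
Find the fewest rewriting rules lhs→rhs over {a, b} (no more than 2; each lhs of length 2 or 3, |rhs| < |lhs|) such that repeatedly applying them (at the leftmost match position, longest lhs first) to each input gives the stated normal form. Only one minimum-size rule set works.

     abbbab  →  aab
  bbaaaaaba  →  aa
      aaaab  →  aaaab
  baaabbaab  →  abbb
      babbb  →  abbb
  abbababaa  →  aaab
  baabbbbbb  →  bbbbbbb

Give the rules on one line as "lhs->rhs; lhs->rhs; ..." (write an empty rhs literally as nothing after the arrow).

ba->a; baa->b

  | abbbab => abbab => abab => aab
  | bbaaaaaba => bbaaaba => bbaba => baba => aba => aa
  | aaaab
  | baaabbaab => babbaab => abbaab => abbb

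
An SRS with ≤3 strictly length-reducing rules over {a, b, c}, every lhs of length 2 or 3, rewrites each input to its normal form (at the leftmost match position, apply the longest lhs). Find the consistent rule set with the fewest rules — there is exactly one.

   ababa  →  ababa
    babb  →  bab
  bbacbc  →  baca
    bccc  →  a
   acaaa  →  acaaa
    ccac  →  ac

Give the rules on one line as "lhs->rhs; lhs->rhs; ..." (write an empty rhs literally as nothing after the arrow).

  | ababa
  | babb => bab
  | bbacbc => bacbc => baca
  | bccc => acc => a

bb->b; bc->a; cc->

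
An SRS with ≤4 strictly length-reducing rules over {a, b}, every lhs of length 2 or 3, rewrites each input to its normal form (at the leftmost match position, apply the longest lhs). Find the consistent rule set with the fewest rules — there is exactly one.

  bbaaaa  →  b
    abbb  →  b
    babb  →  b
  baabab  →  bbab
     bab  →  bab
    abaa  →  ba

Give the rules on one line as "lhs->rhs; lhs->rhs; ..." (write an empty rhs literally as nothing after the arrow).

aa->b; abb->; baa->aa

  | bbaaaa => baaaa => aaaa => baa => aa => b
  | abbb => b
  | babb => b
  | baabab => aabab => bbab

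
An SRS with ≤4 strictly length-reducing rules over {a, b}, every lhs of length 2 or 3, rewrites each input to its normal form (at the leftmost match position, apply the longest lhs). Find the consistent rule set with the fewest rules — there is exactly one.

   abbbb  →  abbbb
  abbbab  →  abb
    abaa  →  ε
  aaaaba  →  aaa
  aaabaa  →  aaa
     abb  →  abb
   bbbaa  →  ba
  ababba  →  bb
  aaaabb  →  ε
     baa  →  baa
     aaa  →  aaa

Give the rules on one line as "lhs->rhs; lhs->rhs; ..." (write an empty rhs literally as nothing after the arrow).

aab->; aba->bb; bba->

  | abbbb
  | abbbab => abb
  | abaa => bba => ε
  | aaaaba => aaa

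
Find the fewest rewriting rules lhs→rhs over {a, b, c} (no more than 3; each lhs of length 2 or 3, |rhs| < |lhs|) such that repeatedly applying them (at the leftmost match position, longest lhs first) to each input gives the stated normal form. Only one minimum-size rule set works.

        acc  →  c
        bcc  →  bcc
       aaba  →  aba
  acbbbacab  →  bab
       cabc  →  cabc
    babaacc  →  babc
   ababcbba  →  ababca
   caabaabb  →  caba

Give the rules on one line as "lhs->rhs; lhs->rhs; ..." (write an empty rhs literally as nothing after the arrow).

aa->a; ac->; bb->

  | acc => c
  | bcc
  | aaba => aba
  | acbbbacab => bbbacab => bacab => bab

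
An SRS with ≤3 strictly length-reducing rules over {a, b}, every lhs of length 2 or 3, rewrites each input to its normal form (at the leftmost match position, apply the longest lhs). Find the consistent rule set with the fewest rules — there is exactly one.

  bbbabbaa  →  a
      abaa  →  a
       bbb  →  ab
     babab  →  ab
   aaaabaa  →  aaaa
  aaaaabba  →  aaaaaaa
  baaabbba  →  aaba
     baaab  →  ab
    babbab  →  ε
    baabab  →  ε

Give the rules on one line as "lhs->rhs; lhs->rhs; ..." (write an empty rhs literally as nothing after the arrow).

  | bbbabbaa => ababbaa => abaa => a
  | abaa => a
  | bbb => ab
  | babab => ab

baa->; bab->; bb->a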